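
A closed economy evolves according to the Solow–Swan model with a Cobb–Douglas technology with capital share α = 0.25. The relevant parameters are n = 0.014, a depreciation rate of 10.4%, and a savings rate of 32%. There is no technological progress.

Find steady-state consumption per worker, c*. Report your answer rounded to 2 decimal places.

Steady state requires s·f(k) = (n + δ)·k, i.e. s·k^α = (n + δ)·k.
Dividing both sides by k: k^(1−α) = s / (n + δ).
k^0.75 = 0.32 / (0.014 + 0.104) = 0.32 / 0.118 = 2.7119
k* = 2.7119^(1/0.75) ≈ 3.7818
y* = (k*)^α = 3.7818^0.25 ≈ 1.3945
c* = (1 − s)·y* = (1 − 0.32) × 1.3945 ≈ 0.9483

c* ≈ 0.95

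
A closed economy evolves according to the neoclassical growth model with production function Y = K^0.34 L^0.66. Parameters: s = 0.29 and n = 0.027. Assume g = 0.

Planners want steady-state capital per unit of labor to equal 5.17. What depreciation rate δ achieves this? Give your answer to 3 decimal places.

In steady state, investment equals break-even investment: s·k^α = (n + δ)·k.
So s / (n + δ) = (k*)^(1−α) = 5.17^0.66 = 2.9574.
Therefore n + δ = s / 2.9574 = 0.29 / 2.9574 = 0.0981, so δ = 0.0981 − 0.027 = 0.0711.

δ ≈ 0.071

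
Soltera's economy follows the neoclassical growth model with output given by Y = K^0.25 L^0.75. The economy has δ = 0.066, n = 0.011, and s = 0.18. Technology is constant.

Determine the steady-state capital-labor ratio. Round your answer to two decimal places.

In steady state, investment equals break-even investment: s·k^α = (n + δ)·k.
Rearranging, k^(1−α) = s / (n + δ).
k^0.75 = 0.18 / (0.011 + 0.066) = 0.18 / 0.077 = 2.3377
k* = 2.3377^(1/0.75) ≈ 3.1025

k* = 3.10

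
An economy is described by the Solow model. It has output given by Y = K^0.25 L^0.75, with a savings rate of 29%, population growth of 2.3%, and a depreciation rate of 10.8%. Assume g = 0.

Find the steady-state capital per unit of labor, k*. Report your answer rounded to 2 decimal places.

In steady state, investment equals break-even investment: s·k^α = (n + δ)·k.
Dividing both sides by k: k^(1−α) = s / (n + δ).
k^0.75 = 0.29 / (0.023 + 0.108) = 0.29 / 0.131 = 2.2137
k* = 2.2137^(1/0.75) ≈ 2.8851

k* ≈ 2.89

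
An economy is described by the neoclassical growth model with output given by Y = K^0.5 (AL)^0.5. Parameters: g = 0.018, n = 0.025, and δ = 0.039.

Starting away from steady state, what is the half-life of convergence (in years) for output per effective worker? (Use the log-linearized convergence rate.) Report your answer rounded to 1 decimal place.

Near the steady state the convergence rate is λ = (1 − α)(n + g + δ).
λ = (1 − 0.5) × 0.082 = 0.5 × 0.082 = 0.0410
Half-life = ln 2 / λ = 0.6931 / 0.0410 ≈ 16.90 years

about 16.9 years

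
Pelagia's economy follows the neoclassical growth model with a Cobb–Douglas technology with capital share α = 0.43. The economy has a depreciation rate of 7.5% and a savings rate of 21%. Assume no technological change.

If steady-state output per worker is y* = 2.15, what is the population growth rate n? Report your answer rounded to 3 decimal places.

n ≈ 0.001

In steady state, investment equals break-even investment: s·k^α = (n + δ)·k.
Since y* = [s/(n + δ)]^(α/(1−α)), we have s/(n + δ) = (y*)^((1−α)/α) = 2.15^1.3256 = 2.7585.
Therefore n + δ = s / 2.7585 = 0.21 / 2.7585 = 0.0761, so n = 0.0761 − 0.075 = 0.0011.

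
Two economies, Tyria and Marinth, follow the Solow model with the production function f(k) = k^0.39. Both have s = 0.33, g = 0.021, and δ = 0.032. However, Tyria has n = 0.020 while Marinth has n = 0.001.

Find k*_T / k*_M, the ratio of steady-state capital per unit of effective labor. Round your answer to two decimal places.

Steady-state k* = [s/(n + g + δ)]^(1/(1−α)), so the ratio is [ (s_T/(n + g + δ)_T) / (s_M/(n + g + δ)_M) ]^1.6393.
s_T/(n + g + δ)_T = 0.33/0.073 = 4.5205; s_M/(n + g + δ)_M = 0.33/0.054 = 6.1111.
Ratio = (4.5205/6.1111)^1.6393 = 0.7397^1.6393 ≈ 0.6100

k*_T / k*_M ≈ 0.61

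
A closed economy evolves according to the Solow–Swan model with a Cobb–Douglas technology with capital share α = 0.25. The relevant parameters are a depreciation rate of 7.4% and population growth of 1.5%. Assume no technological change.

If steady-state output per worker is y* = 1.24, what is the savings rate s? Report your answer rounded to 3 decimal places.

In steady state, investment equals break-even investment: s·k^α = (n + δ)·k.
Since y* = [s/(n + δ)]^(α/(1−α)), we have s/(n + δ) = (y*)^((1−α)/α) = 1.24^3 = 1.9066.
Therefore s = 1.9066 × (n + δ) = 1.9066 × 0.089 = 0.1697.

s ≈ 0.170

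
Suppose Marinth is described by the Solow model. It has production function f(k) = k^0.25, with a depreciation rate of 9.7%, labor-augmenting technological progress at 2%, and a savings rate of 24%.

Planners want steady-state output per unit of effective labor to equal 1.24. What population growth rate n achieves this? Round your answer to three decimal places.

At the steady state, Δk = 0, so s·k^α = (n + g + δ)·k.
Since y* = [s/(n + g + δ)]^(α/(1−α)), we have s/(n + g + δ) = (y*)^((1−α)/α) = 1.24^3 = 1.9066.
Therefore n + g + δ = s / 1.9066 = 0.24 / 1.9066 = 0.1259, so n = 0.1259 − 0.117 = 0.0089.

n ≈ 0.009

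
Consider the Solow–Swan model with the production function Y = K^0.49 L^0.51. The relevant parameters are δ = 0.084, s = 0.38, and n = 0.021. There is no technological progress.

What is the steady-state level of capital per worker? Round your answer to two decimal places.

k* ≈ 12.45

In steady state, investment equals break-even investment: s·k^α = (n + δ)·k.
Dividing both sides by k: k^(1−α) = s / (n + δ).
k^0.51 = 0.38 / (0.021 + 0.084) = 0.38 / 0.105 = 3.6190
k* = 3.6190^(1/0.51) ≈ 12.4529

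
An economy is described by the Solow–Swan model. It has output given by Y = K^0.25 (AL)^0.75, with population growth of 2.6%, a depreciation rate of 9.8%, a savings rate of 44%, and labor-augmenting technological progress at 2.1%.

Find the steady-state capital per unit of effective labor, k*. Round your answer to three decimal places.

In steady state, investment equals break-even investment: s·k^α = (n + g + δ)·k.
Rearranging, k^(1−α) = s / (n + g + δ).
k^0.75 = 0.44 / (0.026 + 0.021 + 0.098) = 0.44 / 0.145 = 3.0345
k* = 3.0345^(1/0.75) ≈ 4.3932

k* = 4.393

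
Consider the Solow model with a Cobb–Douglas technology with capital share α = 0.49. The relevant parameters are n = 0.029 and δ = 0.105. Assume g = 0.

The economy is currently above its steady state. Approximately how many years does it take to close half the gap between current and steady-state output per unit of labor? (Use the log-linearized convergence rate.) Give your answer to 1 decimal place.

half-life ≈ 10.1 years

Near the steady state the convergence rate is λ = (1 − α)(n + δ).
λ = (1 − 0.49) × 0.134 = 0.51 × 0.134 = 0.06834
Half-life = ln 2 / λ = 0.6931 / 0.06834 ≈ 10.14 years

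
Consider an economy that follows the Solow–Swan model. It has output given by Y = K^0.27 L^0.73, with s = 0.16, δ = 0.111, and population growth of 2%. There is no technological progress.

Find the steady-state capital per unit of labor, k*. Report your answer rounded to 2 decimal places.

Steady state requires s·f(k) = (n + δ)·k, i.e. s·k^α = (n + δ)·k.
Rearranging, k^(1−α) = s / (n + δ).
k^0.73 = 0.16 / (0.020 + 0.111) = 0.16 / 0.131 = 1.2214
k* = 1.2214^(1/0.73) ≈ 1.3152

k* ≈ 1.32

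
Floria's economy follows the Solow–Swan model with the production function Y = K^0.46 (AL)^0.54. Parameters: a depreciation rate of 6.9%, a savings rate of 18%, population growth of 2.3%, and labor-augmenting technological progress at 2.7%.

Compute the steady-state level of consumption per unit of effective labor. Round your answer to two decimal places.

c* ≈ 1.17

Steady state requires s·f(k) = (n + g + δ)·k, i.e. s·k^α = (n + g + δ)·k.
Rearranging, k^(1−α) = s / (n + g + δ).
k^0.54 = 0.18 / (0.023 + 0.027 + 0.069) = 0.18 / 0.119 = 1.5126
k* = 1.5126^(1/0.54) ≈ 2.1519
y* = (k*)^α = 2.1519^0.46 ≈ 1.4227
c* = (1 − s)·y* = (1 − 0.18) × 1.4227 ≈ 1.1666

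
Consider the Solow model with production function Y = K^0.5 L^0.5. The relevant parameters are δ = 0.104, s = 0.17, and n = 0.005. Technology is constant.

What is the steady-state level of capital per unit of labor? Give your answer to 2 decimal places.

k* ≈ 2.43

At the steady state, Δk = 0, so s·k^α = (n + δ)·k.
Dividing both sides by k: k^(1−α) = s / (n + δ).
k^0.5 = 0.17 / (0.005 + 0.104) = 0.17 / 0.109 = 1.5596
k* = 1.5596^(1/0.5) ≈ 2.4324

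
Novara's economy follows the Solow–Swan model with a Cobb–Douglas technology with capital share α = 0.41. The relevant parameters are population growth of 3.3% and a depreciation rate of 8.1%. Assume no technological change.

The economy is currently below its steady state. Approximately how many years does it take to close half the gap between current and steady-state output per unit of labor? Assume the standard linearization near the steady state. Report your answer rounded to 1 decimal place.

Near the steady state the convergence rate is λ = (1 − α)(n + δ).
λ = (1 − 0.41) × 0.114 = 0.59 × 0.114 = 0.06726
Half-life = ln 2 / λ = 0.6931 / 0.06726 ≈ 10.30 years

half-life ≈ 10.3 years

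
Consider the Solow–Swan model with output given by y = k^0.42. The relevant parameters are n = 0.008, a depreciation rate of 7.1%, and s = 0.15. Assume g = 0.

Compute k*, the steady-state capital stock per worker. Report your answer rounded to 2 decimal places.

At the steady state, Δk = 0, so s·k^α = (n + δ)·k.
Dividing both sides by k: k^(1−α) = s / (n + δ).
k^0.58 = 0.15 / (0.008 + 0.071) = 0.15 / 0.079 = 1.8987
k* = 1.8987^(1/0.58) ≈ 3.0206

k* = 3.02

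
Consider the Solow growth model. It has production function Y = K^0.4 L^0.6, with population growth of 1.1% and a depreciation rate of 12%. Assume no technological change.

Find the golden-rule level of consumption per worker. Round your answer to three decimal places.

At the golden rule, f'(k) = n + δ, so α·k^(α−1) = n + δ and k_gold = (α/(n + δ))^(1/(1−α)).
k_gold = (0.4/0.131)^(1/0.6) = 3.0534^1.6667 ≈ 6.4267
c_gold = f(k_gold) − (n + δ)·k_gold = 2.1047 − 0.131×6.4267 ≈ 1.2628

c_gold ≈ 1.263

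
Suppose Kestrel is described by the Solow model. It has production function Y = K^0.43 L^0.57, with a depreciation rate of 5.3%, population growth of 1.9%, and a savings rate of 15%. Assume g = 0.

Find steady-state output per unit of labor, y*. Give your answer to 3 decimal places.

Steady state requires s·f(k) = (n + δ)·k, i.e. s·k^α = (n + δ)·k.
Dividing both sides by k: k^(1−α) = s / (n + δ).
k^0.57 = 0.15 / (0.019 + 0.053) = 0.15 / 0.072 = 2.0833
k* = 2.0833^(1/0.57) ≈ 3.6242
y* = (k*)^α = 3.6242^0.43 ≈ 1.7396

y* = 1.740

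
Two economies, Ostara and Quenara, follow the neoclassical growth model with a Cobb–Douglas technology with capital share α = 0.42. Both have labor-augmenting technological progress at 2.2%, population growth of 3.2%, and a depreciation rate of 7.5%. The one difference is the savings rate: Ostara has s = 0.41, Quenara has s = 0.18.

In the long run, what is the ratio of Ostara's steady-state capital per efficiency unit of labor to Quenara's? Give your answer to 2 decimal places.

Steady-state k* = [s/(n + g + δ)]^(1/(1−α)), so the ratio is [ (s_O/(n + g + δ)_O) / (s_Q/(n + g + δ)_Q) ]^1.7241.
s_O/(n + g + δ)_O = 0.41/0.129 = 3.1783; s_Q/(n + g + δ)_Q = 0.18/0.129 = 1.3953.
Ratio = (3.1783/1.3953)^1.7241 = 2.2779^1.7241 ≈ 4.1345

ratio ≈ 4.13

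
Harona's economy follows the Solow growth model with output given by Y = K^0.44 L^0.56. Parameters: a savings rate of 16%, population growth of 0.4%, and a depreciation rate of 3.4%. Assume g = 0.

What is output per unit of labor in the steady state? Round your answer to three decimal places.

y* = 3.094

Steady state requires s·f(k) = (n + δ)·k, i.e. s·k^α = (n + δ)·k.
Dividing both sides by k: k^(1−α) = s / (n + δ).
k^0.56 = 0.16 / (0.004 + 0.034) = 0.16 / 0.038 = 4.2105
k* = 4.2105^(1/0.56) ≈ 13.0281
y* = (k*)^α = 13.0281^0.44 ≈ 3.0942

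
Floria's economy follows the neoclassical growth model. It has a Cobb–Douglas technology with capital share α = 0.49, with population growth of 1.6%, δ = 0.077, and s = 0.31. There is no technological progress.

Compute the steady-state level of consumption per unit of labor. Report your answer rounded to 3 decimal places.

c* = 2.194

In steady state, investment equals break-even investment: s·k^α = (n + δ)·k.
Rearranging, k^(1−α) = s / (n + δ).
k^0.51 = 0.31 / (0.016 + 0.077) = 0.31 / 0.093 = 3.3333
k* = 3.3333^(1/0.51) ≈ 10.5985
y* = (k*)^α = 10.5985^0.49 ≈ 3.1796
c* = (1 − s)·y* = (1 − 0.31) × 3.1796 ≈ 2.1939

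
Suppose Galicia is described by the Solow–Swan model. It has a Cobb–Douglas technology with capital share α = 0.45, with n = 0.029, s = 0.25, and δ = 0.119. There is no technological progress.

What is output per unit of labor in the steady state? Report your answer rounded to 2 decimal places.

In steady state, investment equals break-even investment: s·k^α = (n + δ)·k.
Rearranging, k^(1−α) = s / (n + δ).
k^0.55 = 0.25 / (0.029 + 0.119) = 0.25 / 0.148 = 1.6892
k* = 1.6892^(1/0.55) ≈ 2.5940
y* = (k*)^α = 2.5940^0.45 ≈ 1.5356

y* ≈ 1.54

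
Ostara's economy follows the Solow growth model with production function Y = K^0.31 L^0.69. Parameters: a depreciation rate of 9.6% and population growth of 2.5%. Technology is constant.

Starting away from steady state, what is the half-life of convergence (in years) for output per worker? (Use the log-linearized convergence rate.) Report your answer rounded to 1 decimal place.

t_½ ≈ 8.3 years

Near the steady state the convergence rate is λ = (1 − α)(n + δ).
λ = (1 − 0.31) × 0.121 = 0.69 × 0.121 = 0.08349
Half-life = ln 2 / λ = 0.6931 / 0.08349 ≈ 8.30 years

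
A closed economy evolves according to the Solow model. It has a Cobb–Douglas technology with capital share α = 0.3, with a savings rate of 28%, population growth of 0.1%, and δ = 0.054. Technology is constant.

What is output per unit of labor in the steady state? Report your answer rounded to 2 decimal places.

At the steady state, Δk = 0, so s·k^α = (n + δ)·k.
Rearranging, k^(1−α) = s / (n + δ).
k^0.7 = 0.28 / (0.001 + 0.054) = 0.28 / 0.055 = 5.0909
k* = 5.0909^(1/0.7) ≈ 10.2260
y* = (k*)^α = 10.2260^0.3 ≈ 2.0087

y* = 2.01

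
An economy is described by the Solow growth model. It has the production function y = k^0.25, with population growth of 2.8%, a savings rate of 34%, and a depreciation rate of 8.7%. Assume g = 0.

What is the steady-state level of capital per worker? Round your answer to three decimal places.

Steady state requires s·f(k) = (n + δ)·k, i.e. s·k^α = (n + δ)·k.
Dividing both sides by k: k^(1−α) = s / (n + δ).
k^0.75 = 0.34 / (0.028 + 0.087) = 0.34 / 0.115 = 2.9565
k* = 2.9565^(1/0.75) ≈ 4.2433

k* = 4.243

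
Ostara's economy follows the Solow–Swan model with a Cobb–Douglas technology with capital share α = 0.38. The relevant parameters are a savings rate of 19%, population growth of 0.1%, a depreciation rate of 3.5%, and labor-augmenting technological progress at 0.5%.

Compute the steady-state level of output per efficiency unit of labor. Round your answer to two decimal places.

y* ≈ 2.56

In steady state, investment equals break-even investment: s·k^α = (n + g + δ)·k.
Rearranging, k^(1−α) = s / (n + g + δ).
k^0.62 = 0.19 / (0.001 + 0.005 + 0.035) = 0.19 / 0.041 = 4.6341
k* = 4.6341^(1/0.62) ≈ 11.8614
y* = (k*)^α = 11.8614^0.38 ≈ 2.5596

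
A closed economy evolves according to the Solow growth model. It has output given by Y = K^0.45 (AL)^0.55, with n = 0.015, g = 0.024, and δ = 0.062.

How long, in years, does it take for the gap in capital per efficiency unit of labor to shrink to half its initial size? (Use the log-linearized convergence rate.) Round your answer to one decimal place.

t_½ ≈ 12.5 years

Near the steady state the convergence rate is λ = (1 − α)(n + g + δ).
λ = (1 − 0.45) × 0.101 = 0.55 × 0.101 = 0.05555
Half-life = ln 2 / λ = 0.6931 / 0.05555 ≈ 12.48 years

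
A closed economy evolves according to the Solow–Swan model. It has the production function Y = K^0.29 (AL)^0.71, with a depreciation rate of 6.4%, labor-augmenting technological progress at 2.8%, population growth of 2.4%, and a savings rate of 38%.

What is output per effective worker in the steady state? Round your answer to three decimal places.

Steady state requires s·f(k) = (n + g + δ)·k, i.e. s·k^α = (n + g + δ)·k.
Rearranging, k^(1−α) = s / (n + g + δ).
k^0.71 = 0.38 / (0.024 + 0.028 + 0.064) = 0.38 / 0.116 = 3.2759
k* = 3.2759^(1/0.71) ≈ 5.3189
y* = (k*)^α = 5.3189^0.29 ≈ 1.6236

y* ≈ 1.624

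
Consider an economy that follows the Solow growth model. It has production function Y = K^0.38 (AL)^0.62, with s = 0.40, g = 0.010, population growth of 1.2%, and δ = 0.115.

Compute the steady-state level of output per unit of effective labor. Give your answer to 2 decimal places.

y* = 1.93

At the steady state, Δk = 0, so s·k^α = (n + g + δ)·k.
Rearranging, k^(1−α) = s / (n + g + δ).
k^0.62 = 0.40 / (0.012 + 0.010 + 0.115) = 0.40 / 0.137 = 2.9197
k* = 2.9197^(1/0.62) ≈ 5.6305
y* = (k*)^α = 5.6305^0.38 ≈ 1.9284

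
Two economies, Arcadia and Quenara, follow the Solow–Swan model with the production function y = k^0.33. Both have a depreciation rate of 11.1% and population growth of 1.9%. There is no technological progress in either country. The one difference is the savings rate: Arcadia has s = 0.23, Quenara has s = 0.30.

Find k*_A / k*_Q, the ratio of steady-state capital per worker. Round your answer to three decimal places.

ratio ≈ 0.673

Steady-state k* = [s/(n + δ)]^(1/(1−α)), so the ratio is [ (s_A/(n + δ)_A) / (s_Q/(n + δ)_Q) ]^1.4925.
s_A/(n + δ)_A = 0.23/0.130 = 1.7692; s_Q/(n + δ)_Q = 0.30/0.130 = 2.3077.
Ratio = (1.7692/2.3077)^1.4925 = 0.7667^1.4925 ≈ 0.6727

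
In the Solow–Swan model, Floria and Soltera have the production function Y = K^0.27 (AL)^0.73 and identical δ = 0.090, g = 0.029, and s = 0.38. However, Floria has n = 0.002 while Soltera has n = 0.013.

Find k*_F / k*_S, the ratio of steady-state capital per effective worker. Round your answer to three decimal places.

ratio ≈ 1.127

Steady-state k* = [s/(n + g + δ)]^(1/(1−α)), so the ratio is [ (s_F/(n + g + δ)_F) / (s_S/(n + g + δ)_S) ]^1.3699.
s_F/(n + g + δ)_F = 0.38/0.121 = 3.1405; s_S/(n + g + δ)_S = 0.38/0.132 = 2.8788.
Ratio = (3.1405/2.8788)^1.3699 = 1.0909^1.3699 ≈ 1.1266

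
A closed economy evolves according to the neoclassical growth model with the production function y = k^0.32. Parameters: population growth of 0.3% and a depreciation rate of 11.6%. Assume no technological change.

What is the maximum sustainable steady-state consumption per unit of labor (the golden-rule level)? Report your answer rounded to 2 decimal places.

c_gold ≈ 1.08

At the golden rule, f'(k) = n + δ, so α·k^(α−1) = n + δ and k_gold = (α/(n + δ))^(1/(1−α)).
k_gold = (0.32/0.119)^(1/0.68) = 2.6891^1.4706 ≈ 4.2833
c_gold = f(k_gold) − (n + δ)·k_gold = 1.5928 − 0.119×4.2833 ≈ 1.0831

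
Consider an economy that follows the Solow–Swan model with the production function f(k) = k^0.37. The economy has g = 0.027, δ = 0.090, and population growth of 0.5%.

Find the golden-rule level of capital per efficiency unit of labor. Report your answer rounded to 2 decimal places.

k_gold ≈ 5.82

The golden rule sets f'(k) = n + g + δ, i.e. α·k^(α−1) = n + g + δ.
So k^(1−α) = α / (n + g + δ) = 0.37 / 0.122 = 3.0328.
k_gold = 3.0328^(1/0.63) ≈ 5.8188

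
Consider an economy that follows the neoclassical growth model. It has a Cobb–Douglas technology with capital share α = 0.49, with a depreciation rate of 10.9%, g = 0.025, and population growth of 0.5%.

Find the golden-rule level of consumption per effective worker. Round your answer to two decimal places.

c_gold ≈ 1.71

At the golden rule, f'(k) = n + g + δ, so α·k^(α−1) = n + g + δ and k_gold = (α/(n + g + δ))^(1/(1−α)).
k_gold = (0.49/0.139)^(1/0.51) = 3.5252^1.9608 ≈ 11.8282
c_gold = f(k_gold) − (n + g + δ)·k_gold = 3.3553 − 0.139×11.8282 ≈ 1.7112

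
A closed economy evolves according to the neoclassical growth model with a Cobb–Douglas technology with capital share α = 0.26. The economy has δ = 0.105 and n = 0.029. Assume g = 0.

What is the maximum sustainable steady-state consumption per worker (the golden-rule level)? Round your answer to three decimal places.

At the golden rule, f'(k) = n + δ, so α·k^(α−1) = n + δ and k_gold = (α/(n + δ))^(1/(1−α)).
k_gold = (0.26/0.134)^(1/0.74) = 1.9403^1.3514 ≈ 2.4492
c_gold = f(k_gold) − (n + δ)·k_gold = 1.2623 − 0.134×2.4492 ≈ 0.9341

c_gold ≈ 0.934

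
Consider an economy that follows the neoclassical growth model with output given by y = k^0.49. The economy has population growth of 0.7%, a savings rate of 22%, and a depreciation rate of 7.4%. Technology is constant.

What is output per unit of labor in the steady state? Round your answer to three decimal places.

y* = 2.612

At the steady state, Δk = 0, so s·k^α = (n + δ)·k.
Dividing both sides by k: k^(1−α) = s / (n + δ).
k^0.51 = 0.22 / (0.007 + 0.074) = 0.22 / 0.081 = 2.7160
k* = 2.7160^(1/0.51) ≈ 7.0932
y* = (k*)^α = 7.0932^0.49 ≈ 2.6116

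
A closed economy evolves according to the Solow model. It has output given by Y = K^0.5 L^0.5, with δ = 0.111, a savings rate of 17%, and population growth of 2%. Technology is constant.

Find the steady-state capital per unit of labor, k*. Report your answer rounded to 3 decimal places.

In steady state, investment equals break-even investment: s·k^α = (n + δ)·k.
Rearranging, k^(1−α) = s / (n + δ).
k^0.5 = 0.17 / (0.020 + 0.111) = 0.17 / 0.131 = 1.2977
k* = 1.2977^(1/0.5) ≈ 1.6840

k* ≈ 1.684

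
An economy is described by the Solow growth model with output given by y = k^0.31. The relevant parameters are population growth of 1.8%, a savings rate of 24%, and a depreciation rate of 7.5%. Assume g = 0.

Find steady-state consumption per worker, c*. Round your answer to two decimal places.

At the steady state, Δk = 0, so s·k^α = (n + δ)·k.
Dividing both sides by k: k^(1−α) = s / (n + δ).
k^0.69 = 0.24 / (0.018 + 0.075) = 0.24 / 0.093 = 2.5806
k* = 2.5806^(1/0.69) ≈ 3.9509
y* = (k*)^α = 3.9509^0.31 ≈ 1.5310
c* = (1 − s)·y* = (1 − 0.24) × 1.5310 ≈ 1.1636

c* ≈ 1.16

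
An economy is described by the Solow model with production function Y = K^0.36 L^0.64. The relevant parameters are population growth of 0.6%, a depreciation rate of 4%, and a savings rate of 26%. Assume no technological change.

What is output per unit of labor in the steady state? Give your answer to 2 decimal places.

y* ≈ 2.65

In steady state, investment equals break-even investment: s·k^α = (n + δ)·k.
Dividing both sides by k: k^(1−α) = s / (n + δ).
k^0.64 = 0.26 / (0.006 + 0.040) = 0.26 / 0.046 = 5.6522
k* = 5.6522^(1/0.64) ≈ 14.9741
y* = (k*)^α = 14.9741^0.36 ≈ 2.6492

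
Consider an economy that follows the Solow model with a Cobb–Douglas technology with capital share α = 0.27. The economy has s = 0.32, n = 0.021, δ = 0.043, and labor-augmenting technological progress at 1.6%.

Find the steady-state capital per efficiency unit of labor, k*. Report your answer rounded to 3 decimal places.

k* = 6.679

At the steady state, Δk = 0, so s·k^α = (n + g + δ)·k.
Rearranging, k^(1−α) = s / (n + g + δ).
k^0.73 = 0.32 / (0.021 + 0.016 + 0.043) = 0.32 / 0.080 = 4.0000
k* = 4.0000^(1/0.73) ≈ 6.6794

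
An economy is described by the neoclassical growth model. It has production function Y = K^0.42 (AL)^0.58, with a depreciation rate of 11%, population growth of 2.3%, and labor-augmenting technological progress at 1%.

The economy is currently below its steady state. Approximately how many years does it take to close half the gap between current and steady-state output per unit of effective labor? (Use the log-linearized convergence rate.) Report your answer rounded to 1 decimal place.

about 8.4 years

Near the steady state the convergence rate is λ = (1 − α)(n + g + δ).
λ = (1 − 0.42) × 0.143 = 0.58 × 0.143 = 0.08294
Half-life = ln 2 / λ = 0.6931 / 0.08294 ≈ 8.36 years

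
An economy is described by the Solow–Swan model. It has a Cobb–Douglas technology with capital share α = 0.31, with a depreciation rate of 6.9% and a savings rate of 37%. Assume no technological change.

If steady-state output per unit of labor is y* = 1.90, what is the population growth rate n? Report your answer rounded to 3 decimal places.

In steady state, investment equals break-even investment: s·k^α = (n + δ)·k.
Since y* = [s/(n + δ)]^(α/(1−α)), we have s/(n + δ) = (y*)^((1−α)/α) = 1.90^2.2258 = 4.1730.
Therefore n + δ = s / 4.1730 = 0.37 / 4.1730 = 0.0887, so n = 0.0887 − 0.069 = 0.0197.

n ≈ 0.020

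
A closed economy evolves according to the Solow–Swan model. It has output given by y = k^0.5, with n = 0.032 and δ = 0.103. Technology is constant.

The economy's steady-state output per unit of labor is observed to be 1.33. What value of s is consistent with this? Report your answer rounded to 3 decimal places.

Steady state requires s·f(k) = (n + δ)·k, i.e. s·k^α = (n + δ)·k.
Since y* = [s/(n + δ)]^(α/(1−α)), we have s/(n + δ) = (y*)^((1−α)/α) = 1.33^1 = 1.3300.
Therefore s = 1.3300 × (n + δ) = 1.3300 × 0.135 = 0.1796.

s ≈ 0.180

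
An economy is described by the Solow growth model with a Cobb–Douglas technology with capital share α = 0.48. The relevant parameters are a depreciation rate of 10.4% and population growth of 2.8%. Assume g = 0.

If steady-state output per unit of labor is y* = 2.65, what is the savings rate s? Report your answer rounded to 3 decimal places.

In steady state, investment equals break-even investment: s·k^α = (n + δ)·k.
Since y* = [s/(n + δ)]^(α/(1−α)), we have s/(n + δ) = (y*)^((1−α)/α) = 2.65^1.0833 = 2.8741.
Therefore s = 2.8741 × (n + δ) = 2.8741 × 0.132 = 0.3794.

s ≈ 0.379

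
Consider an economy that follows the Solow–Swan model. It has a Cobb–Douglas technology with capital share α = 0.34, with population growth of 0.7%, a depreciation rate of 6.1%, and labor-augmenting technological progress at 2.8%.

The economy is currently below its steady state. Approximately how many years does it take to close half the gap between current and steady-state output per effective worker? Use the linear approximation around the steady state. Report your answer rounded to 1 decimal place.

Near the steady state the convergence rate is λ = (1 − α)(n + g + δ).
λ = (1 − 0.34) × 0.096 = 0.66 × 0.096 = 0.06336
Half-life = ln 2 / λ = 0.6931 / 0.06336 ≈ 10.94 years

about 10.9 years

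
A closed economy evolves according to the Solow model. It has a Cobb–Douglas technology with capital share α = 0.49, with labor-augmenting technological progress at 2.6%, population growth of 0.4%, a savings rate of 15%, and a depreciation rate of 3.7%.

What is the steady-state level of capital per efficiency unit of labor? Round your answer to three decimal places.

k* = 4.856

At the steady state, Δk = 0, so s·k^α = (n + g + δ)·k.
Rearranging, k^(1−α) = s / (n + g + δ).
k^0.51 = 0.15 / (0.004 + 0.026 + 0.037) = 0.15 / 0.067 = 2.2388
k* = 2.2388^(1/0.51) ≈ 4.8563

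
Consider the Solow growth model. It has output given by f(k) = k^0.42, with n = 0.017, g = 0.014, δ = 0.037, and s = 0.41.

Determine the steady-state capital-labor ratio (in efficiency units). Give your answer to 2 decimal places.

k* ≈ 22.15

Steady state requires s·f(k) = (n + g + δ)·k, i.e. s·k^α = (n + g + δ)·k.
Rearranging, k^(1−α) = s / (n + g + δ).
k^0.58 = 0.41 / (0.017 + 0.014 + 0.037) = 0.41 / 0.068 = 6.0294
k* = 6.0294^(1/0.58) ≈ 22.1462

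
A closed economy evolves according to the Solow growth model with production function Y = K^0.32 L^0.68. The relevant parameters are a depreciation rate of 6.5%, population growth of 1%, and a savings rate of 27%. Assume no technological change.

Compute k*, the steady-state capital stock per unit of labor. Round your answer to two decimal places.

k* = 6.58

In steady state, investment equals break-even investment: s·k^α = (n + δ)·k.
Rearranging, k^(1−α) = s / (n + δ).
k^0.68 = 0.27 / (0.010 + 0.065) = 0.27 / 0.075 = 3.6000
k* = 3.6000^(1/0.68) ≈ 6.5780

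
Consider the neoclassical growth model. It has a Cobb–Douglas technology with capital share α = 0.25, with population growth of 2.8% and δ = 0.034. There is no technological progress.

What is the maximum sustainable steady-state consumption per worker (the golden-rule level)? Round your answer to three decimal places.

At the golden rule, f'(k) = n + δ, so α·k^(α−1) = n + δ and k_gold = (α/(n + δ))^(1/(1−α)).
k_gold = (0.25/0.062)^(1/0.75) = 4.0323^1.3333 ≈ 6.4178
c_gold = f(k_gold) − (n + δ)·k_gold = 1.5916 − 0.062×6.4178 ≈ 1.1937

c_gold ≈ 1.194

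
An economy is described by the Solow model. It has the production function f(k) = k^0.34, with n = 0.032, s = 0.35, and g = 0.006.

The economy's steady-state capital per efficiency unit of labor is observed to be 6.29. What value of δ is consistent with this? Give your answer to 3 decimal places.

Steady state requires s·f(k) = (n + g + δ)·k, i.e. s·k^α = (n + g + δ)·k.
So s / (n + g + δ) = (k*)^(1−α) = 6.29^0.66 = 3.3660.
Therefore n + g + δ = s / 3.3660 = 0.35 / 3.3660 = 0.1040, so δ = 0.1040 − 0.038 = 0.0660.

δ ≈ 0.066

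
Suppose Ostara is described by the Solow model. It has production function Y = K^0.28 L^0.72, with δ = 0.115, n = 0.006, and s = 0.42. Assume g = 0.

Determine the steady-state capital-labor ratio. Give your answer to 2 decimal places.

At the steady state, Δk = 0, so s·k^α = (n + δ)·k.
Rearranging, k^(1−α) = s / (n + δ).
k^0.72 = 0.42 / (0.006 + 0.115) = 0.42 / 0.121 = 3.4711
k* = 3.4711^(1/0.72) ≈ 5.6318

k* ≈ 5.63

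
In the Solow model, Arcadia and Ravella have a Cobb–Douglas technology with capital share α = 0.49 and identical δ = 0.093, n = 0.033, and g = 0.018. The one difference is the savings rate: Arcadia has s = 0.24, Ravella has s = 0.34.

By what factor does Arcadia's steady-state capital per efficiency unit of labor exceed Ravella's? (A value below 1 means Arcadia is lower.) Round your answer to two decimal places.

Steady-state k* = [s/(n + g + δ)]^(1/(1−α)), so the ratio is [ (s_A/(n + g + δ)_A) / (s_R/(n + g + δ)_R) ]^1.9608.
s_A/(n + g + δ)_A = 0.24/0.144 = 1.6667; s_R/(n + g + δ)_R = 0.34/0.144 = 2.3611.
Ratio = (1.6667/2.3611)^1.9608 = 0.7059^1.9608 ≈ 0.5051

ratio ≈ 0.51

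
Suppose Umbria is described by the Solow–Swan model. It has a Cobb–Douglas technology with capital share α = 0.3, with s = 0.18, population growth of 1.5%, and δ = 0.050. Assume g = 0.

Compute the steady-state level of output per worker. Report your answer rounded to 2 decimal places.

At the steady state, Δk = 0, so s·k^α = (n + δ)·k.
Dividing both sides by k: k^(1−α) = s / (n + δ).
k^0.7 = 0.18 / (0.015 + 0.050) = 0.18 / 0.065 = 2.7692
k* = 2.7692^(1/0.7) ≈ 4.2848
y* = (k*)^α = 4.2848^0.3 ≈ 1.5473

y* = 1.55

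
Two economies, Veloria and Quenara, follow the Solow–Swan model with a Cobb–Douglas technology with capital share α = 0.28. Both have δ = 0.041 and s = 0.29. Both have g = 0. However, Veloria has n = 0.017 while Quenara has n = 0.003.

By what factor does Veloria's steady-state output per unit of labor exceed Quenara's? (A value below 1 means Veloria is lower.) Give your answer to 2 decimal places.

Steady-state y* = [s/(n + δ)]^(α/(1−α)), so the ratio is [ (s_V/(n + δ)_V) / (s_Q/(n + δ)_Q) ]^0.3889.
s_V/(n + δ)_V = 0.29/0.058 = 5.0000; s_Q/(n + δ)_Q = 0.29/0.044 = 6.5909.
Ratio = (5.0000/6.5909)^0.3889 = 0.7586^0.3889 ≈ 0.8981

ratio ≈ 0.90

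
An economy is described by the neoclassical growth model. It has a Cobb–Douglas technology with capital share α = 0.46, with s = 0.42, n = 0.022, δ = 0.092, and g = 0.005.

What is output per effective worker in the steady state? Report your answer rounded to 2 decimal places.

y* = 2.93

At the steady state, Δk = 0, so s·k^α = (n + g + δ)·k.
Rearranging, k^(1−α) = s / (n + g + δ).
k^0.54 = 0.42 / (0.022 + 0.005 + 0.092) = 0.42 / 0.119 = 3.5294
k* = 3.5294^(1/0.54) ≈ 10.3338
y* = (k*)^α = 10.3338^0.46 ≈ 2.9279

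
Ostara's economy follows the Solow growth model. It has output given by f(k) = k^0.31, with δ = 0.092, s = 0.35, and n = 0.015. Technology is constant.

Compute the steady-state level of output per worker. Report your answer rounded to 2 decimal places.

y* = 1.70

At the steady state, Δk = 0, so s·k^α = (n + δ)·k.
Rearranging, k^(1−α) = s / (n + δ).
k^0.69 = 0.35 / (0.015 + 0.092) = 0.35 / 0.107 = 3.2710
k* = 3.2710^(1/0.69) ≈ 5.5708
y* = (k*)^α = 5.5708^0.31 ≈ 1.7031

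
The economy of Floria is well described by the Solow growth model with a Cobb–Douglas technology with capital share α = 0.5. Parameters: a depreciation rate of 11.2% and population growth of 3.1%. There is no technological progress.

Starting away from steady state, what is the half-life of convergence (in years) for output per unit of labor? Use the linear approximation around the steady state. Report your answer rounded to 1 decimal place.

half-life ≈ 9.7 years

Near the steady state the convergence rate is λ = (1 − α)(n + δ).
λ = (1 − 0.5) × 0.143 = 0.5 × 0.143 = 0.0715
Half-life = ln 2 / λ = 0.6931 / 0.0715 ≈ 9.69 years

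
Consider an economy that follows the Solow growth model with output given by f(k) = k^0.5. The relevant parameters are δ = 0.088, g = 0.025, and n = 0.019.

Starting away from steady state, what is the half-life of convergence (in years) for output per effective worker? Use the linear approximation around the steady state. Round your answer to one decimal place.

t_½ ≈ 10.5 years

Near the steady state the convergence rate is λ = (1 − α)(n + g + δ).
λ = (1 − 0.5) × 0.132 = 0.5 × 0.132 = 0.0660
Half-life = ln 2 / λ = 0.6931 / 0.0660 ≈ 10.50 years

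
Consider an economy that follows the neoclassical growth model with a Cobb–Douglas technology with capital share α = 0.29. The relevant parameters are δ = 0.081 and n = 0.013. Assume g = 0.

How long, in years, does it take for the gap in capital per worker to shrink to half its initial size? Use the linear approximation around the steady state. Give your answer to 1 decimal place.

t_½ ≈ 10.4 years

Near the steady state the convergence rate is λ = (1 − α)(n + δ).
λ = (1 − 0.29) × 0.094 = 0.71 × 0.094 = 0.06674
Half-life = ln 2 / λ = 0.6931 / 0.06674 ≈ 10.39 years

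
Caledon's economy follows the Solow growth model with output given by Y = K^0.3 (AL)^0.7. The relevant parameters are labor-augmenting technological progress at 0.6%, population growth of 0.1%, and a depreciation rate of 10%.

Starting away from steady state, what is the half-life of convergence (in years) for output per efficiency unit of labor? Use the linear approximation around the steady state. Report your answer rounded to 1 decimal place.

half-life ≈ 9.3 years

Near the steady state the convergence rate is λ = (1 − α)(n + g + δ).
λ = (1 − 0.3) × 0.107 = 0.7 × 0.107 = 0.0749
Half-life = ln 2 / λ = 0.6931 / 0.0749 ≈ 9.25 years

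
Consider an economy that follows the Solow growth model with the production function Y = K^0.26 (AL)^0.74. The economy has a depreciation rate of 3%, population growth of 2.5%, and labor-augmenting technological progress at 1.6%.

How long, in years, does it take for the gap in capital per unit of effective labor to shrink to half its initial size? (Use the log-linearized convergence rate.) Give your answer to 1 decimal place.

about 13.2 years

Near the steady state the convergence rate is λ = (1 − α)(n + g + δ).
λ = (1 − 0.26) × 0.071 = 0.74 × 0.071 = 0.05254
Half-life = ln 2 / λ = 0.6931 / 0.05254 ≈ 13.19 years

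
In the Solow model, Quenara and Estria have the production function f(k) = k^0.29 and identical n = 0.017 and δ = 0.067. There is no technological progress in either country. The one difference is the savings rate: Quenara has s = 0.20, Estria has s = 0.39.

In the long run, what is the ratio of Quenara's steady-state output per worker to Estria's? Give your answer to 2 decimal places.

ratio ≈ 0.76

Steady-state y* = [s/(n + δ)]^(α/(1−α)), so the ratio is [ (s_Q/(n + δ)_Q) / (s_E/(n + δ)_E) ]^0.4085.
s_Q/(n + δ)_Q = 0.20/0.084 = 2.3810; s_E/(n + δ)_E = 0.39/0.084 = 4.6429.
Ratio = (2.3810/4.6429)^0.4085 = 0.5128^0.4085 ≈ 0.7612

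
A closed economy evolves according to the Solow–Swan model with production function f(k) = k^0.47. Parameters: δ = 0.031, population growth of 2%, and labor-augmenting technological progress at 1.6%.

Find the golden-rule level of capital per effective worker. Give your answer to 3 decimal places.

k_gold ≈ 39.470

The golden rule sets f'(k) = n + g + δ, i.e. α·k^(α−1) = n + g + δ.
So k^(1−α) = α / (n + g + δ) = 0.47 / 0.067 = 7.0149.
k_gold = 7.0149^(1/0.53) ≈ 39.4700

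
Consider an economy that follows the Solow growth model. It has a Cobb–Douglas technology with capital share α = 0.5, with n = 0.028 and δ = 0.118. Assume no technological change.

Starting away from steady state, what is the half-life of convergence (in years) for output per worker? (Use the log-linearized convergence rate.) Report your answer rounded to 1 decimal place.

about 9.5 years

Near the steady state the convergence rate is λ = (1 − α)(n + δ).
λ = (1 − 0.5) × 0.146 = 0.5 × 0.146 = 0.0730
Half-life = ln 2 / λ = 0.6931 / 0.0730 ≈ 9.49 years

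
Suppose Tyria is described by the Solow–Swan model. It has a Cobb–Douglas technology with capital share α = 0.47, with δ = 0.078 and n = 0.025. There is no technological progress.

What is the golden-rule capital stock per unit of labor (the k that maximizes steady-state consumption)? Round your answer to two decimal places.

The golden rule sets f'(k) = n + δ, i.e. α·k^(α−1) = n + δ.
So k^(1−α) = α / (n + δ) = 0.47 / 0.103 = 4.5631.
k_gold = 4.5631^(1/0.53) ≈ 17.5342

k_gold ≈ 17.53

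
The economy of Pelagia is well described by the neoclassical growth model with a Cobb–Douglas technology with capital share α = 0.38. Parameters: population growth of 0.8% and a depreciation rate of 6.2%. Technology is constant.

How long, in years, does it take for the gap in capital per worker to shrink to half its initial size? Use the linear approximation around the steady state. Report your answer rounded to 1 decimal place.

Near the steady state the convergence rate is λ = (1 − α)(n + δ).
λ = (1 − 0.38) × 0.070 = 0.62 × 0.070 = 0.0434
Half-life = ln 2 / λ = 0.6931 / 0.0434 ≈ 15.97 years

about 16.0 years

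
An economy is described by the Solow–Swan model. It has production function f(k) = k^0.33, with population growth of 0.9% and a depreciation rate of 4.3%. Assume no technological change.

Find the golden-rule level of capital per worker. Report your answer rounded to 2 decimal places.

The golden rule sets f'(k) = n + δ, i.e. α·k^(α−1) = n + δ.
So k^(1−α) = α / (n + δ) = 0.33 / 0.052 = 6.3462.
k_gold = 6.3462^(1/0.67) ≈ 15.7682

k_gold ≈ 15.77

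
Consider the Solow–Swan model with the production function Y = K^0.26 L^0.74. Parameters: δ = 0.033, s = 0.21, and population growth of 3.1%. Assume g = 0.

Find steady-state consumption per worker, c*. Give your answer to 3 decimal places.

At the steady state, Δk = 0, so s·k^α = (n + δ)·k.
Rearranging, k^(1−α) = s / (n + δ).
k^0.74 = 0.21 / (0.031 + 0.033) = 0.21 / 0.064 = 3.2813
k* = 3.2813^(1/0.74) ≈ 4.9815
y* = (k*)^α = 4.9815^0.26 ≈ 1.5181
c* = (1 − s)·y* = (1 − 0.21) × 1.5181 ≈ 1.1993

c* = 1.199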